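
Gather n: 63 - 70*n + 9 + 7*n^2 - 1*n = 7*n^2 - 71*n + 72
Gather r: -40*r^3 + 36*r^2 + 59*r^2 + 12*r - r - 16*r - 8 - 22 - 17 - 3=-40*r^3 + 95*r^2 - 5*r - 50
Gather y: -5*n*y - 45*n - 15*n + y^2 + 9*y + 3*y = -60*n + y^2 + y*(12 - 5*n)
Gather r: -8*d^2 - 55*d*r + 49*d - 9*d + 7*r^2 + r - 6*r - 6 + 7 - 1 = -8*d^2 + 40*d + 7*r^2 + r*(-55*d - 5)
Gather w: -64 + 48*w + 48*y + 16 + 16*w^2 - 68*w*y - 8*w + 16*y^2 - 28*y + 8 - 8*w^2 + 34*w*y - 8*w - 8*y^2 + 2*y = 8*w^2 + w*(32 - 34*y) + 8*y^2 + 22*y - 40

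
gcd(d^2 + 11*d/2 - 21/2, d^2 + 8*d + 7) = d + 7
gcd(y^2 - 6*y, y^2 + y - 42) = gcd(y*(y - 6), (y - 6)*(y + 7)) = y - 6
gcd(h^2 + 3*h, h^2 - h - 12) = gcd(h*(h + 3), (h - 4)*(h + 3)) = h + 3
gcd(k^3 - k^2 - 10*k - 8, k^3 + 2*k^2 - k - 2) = k^2 + 3*k + 2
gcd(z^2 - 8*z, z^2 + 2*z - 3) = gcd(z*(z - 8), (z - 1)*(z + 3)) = 1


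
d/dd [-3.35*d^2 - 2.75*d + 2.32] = -6.7*d - 2.75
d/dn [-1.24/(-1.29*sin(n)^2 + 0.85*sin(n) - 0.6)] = (1.054 - 3.1992*sin(n))*cos(n)/(1.29*sin(n)^2 - 0.85*sin(n) + 0.6)^2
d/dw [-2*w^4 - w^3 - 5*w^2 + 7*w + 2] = -8*w^3 - 3*w^2 - 10*w + 7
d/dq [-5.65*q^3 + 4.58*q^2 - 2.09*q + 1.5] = -16.95*q^2 + 9.16*q - 2.09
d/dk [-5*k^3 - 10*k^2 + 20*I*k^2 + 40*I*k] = -15*k^2 + k*(-20 + 40*I) + 40*I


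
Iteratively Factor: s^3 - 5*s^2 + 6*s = (s)*(s^2 - 5*s + 6) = s*(s - 3)*(s - 2)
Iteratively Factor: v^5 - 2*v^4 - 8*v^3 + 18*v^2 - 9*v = (v - 1)*(v^4 - v^3 - 9*v^2 + 9*v) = (v - 3)*(v - 1)*(v^3 + 2*v^2 - 3*v) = (v - 3)*(v - 1)^2*(v^2 + 3*v) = (v - 3)*(v - 1)^2*(v + 3)*(v)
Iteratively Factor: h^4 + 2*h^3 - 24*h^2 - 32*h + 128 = (h + 4)*(h^3 - 2*h^2 - 16*h + 32) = (h + 4)^2*(h^2 - 6*h + 8) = (h - 4)*(h + 4)^2*(h - 2)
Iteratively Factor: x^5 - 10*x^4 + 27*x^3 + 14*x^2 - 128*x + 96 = (x - 4)*(x^4 - 6*x^3 + 3*x^2 + 26*x - 24) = (x - 4)*(x - 1)*(x^3 - 5*x^2 - 2*x + 24) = (x - 4)*(x - 1)*(x + 2)*(x^2 - 7*x + 12) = (x - 4)^2*(x - 1)*(x + 2)*(x - 3)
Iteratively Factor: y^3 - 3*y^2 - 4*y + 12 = (y - 3)*(y^2 - 4) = (y - 3)*(y - 2)*(y + 2)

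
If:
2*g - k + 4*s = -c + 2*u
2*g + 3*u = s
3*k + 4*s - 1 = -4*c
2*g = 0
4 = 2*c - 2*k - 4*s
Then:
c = 25/28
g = 0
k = -5/14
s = -3/8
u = -1/8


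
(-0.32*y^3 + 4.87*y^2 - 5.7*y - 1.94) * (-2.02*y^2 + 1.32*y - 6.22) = 0.6464*y^5 - 10.2598*y^4 + 19.9328*y^3 - 33.8966*y^2 + 32.8932*y + 12.0668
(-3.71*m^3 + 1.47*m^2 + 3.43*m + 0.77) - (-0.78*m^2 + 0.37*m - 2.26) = -3.71*m^3 + 2.25*m^2 + 3.06*m + 3.03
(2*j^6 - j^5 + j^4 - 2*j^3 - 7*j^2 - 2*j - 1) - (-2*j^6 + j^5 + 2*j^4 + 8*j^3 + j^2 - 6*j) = 4*j^6 - 2*j^5 - j^4 - 10*j^3 - 8*j^2 + 4*j - 1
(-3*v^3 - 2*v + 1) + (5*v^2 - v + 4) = -3*v^3 + 5*v^2 - 3*v + 5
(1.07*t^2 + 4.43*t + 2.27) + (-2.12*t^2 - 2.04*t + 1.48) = -1.05*t^2 + 2.39*t + 3.75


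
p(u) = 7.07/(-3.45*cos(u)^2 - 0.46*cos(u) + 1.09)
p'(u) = 7.07*(-6.9*sin(u)*cos(u) - 0.46*sin(u))/(-3.45*cos(u)^2 - 0.46*cos(u) + 1.09)^2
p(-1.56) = 6.52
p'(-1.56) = 3.21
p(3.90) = -17.94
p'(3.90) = -142.38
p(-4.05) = 103.95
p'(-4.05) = 4559.57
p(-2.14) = 21.06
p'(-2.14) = -172.14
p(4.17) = 17.32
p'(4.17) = -112.71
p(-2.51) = -8.99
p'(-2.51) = -34.52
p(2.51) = -8.99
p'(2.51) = 34.52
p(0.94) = -18.54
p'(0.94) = -177.80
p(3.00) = -3.85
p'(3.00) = 1.89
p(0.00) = -2.51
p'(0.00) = 0.00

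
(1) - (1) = 0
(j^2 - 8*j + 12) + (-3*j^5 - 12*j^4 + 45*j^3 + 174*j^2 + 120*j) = -3*j^5 - 12*j^4 + 45*j^3 + 175*j^2 + 112*j + 12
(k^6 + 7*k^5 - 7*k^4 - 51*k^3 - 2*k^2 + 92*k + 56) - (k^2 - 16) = k^6 + 7*k^5 - 7*k^4 - 51*k^3 - 3*k^2 + 92*k + 72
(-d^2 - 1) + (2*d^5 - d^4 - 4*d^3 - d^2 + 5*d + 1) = 2*d^5 - d^4 - 4*d^3 - 2*d^2 + 5*d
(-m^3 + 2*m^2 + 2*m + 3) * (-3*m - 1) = 3*m^4 - 5*m^3 - 8*m^2 - 11*m - 3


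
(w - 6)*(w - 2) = w^2 - 8*w + 12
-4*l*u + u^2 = u*(-4*l + u)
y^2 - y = y*(y - 1)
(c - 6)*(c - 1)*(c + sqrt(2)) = c^3 - 7*c^2 + sqrt(2)*c^2 - 7*sqrt(2)*c + 6*c + 6*sqrt(2)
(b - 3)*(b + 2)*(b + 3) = b^3 + 2*b^2 - 9*b - 18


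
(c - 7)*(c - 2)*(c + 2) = c^3 - 7*c^2 - 4*c + 28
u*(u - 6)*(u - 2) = u^3 - 8*u^2 + 12*u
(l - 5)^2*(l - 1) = l^3 - 11*l^2 + 35*l - 25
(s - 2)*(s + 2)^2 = s^3 + 2*s^2 - 4*s - 8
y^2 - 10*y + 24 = (y - 6)*(y - 4)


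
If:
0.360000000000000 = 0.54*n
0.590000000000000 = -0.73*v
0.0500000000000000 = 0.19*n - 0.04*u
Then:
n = 0.67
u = 1.92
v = -0.81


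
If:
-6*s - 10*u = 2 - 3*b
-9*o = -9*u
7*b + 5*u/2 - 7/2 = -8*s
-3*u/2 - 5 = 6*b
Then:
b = -539/978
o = -184/163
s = 2489/1956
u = -184/163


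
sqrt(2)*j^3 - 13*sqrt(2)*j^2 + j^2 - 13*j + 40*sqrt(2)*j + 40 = (j - 8)*(j - 5)*(sqrt(2)*j + 1)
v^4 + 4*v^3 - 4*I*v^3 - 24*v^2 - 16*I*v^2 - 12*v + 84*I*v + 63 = (v - 3)*(v + 7)*(v - 3*I)*(v - I)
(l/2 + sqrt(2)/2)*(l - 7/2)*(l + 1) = l^3/2 - 5*l^2/4 + sqrt(2)*l^2/2 - 5*sqrt(2)*l/4 - 7*l/4 - 7*sqrt(2)/4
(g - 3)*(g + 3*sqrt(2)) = g^2 - 3*g + 3*sqrt(2)*g - 9*sqrt(2)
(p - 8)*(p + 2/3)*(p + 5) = p^3 - 7*p^2/3 - 42*p - 80/3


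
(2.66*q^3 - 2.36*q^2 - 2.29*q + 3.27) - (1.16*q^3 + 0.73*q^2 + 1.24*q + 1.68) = 1.5*q^3 - 3.09*q^2 - 3.53*q + 1.59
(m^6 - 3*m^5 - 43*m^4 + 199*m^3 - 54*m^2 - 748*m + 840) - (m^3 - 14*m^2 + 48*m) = m^6 - 3*m^5 - 43*m^4 + 198*m^3 - 40*m^2 - 796*m + 840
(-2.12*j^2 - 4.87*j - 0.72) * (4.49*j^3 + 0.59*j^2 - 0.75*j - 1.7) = -9.5188*j^5 - 23.1171*j^4 - 4.5161*j^3 + 6.8317*j^2 + 8.819*j + 1.224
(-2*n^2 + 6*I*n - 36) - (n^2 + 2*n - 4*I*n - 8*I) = -3*n^2 - 2*n + 10*I*n - 36 + 8*I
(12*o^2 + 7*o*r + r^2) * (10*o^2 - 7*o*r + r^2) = 120*o^4 - 14*o^3*r - 27*o^2*r^2 + r^4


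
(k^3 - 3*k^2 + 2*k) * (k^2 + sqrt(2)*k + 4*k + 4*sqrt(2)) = k^5 + k^4 + sqrt(2)*k^4 - 10*k^3 + sqrt(2)*k^3 - 10*sqrt(2)*k^2 + 8*k^2 + 8*sqrt(2)*k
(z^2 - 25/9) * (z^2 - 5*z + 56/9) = z^4 - 5*z^3 + 31*z^2/9 + 125*z/9 - 1400/81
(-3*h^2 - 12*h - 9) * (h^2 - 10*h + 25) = -3*h^4 + 18*h^3 + 36*h^2 - 210*h - 225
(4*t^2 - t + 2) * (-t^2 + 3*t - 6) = -4*t^4 + 13*t^3 - 29*t^2 + 12*t - 12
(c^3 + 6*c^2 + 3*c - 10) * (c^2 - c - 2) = c^5 + 5*c^4 - 5*c^3 - 25*c^2 + 4*c + 20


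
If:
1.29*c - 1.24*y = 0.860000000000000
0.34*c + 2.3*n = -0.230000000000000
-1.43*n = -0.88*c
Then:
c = -0.13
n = -0.08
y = -0.83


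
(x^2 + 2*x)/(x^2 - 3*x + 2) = x*(x + 2)/(x^2 - 3*x + 2)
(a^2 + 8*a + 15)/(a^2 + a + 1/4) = 4*(a^2 + 8*a + 15)/(4*a^2 + 4*a + 1)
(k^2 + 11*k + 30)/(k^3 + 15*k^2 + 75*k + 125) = (k + 6)/(k^2 + 10*k + 25)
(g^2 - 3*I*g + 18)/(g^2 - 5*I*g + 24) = (g - 6*I)/(g - 8*I)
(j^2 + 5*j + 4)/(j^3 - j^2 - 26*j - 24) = 1/(j - 6)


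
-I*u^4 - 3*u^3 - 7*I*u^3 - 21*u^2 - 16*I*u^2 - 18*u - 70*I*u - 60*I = (u + 6)*(u - 5*I)*(u + 2*I)*(-I*u - I)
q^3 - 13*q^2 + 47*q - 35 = (q - 7)*(q - 5)*(q - 1)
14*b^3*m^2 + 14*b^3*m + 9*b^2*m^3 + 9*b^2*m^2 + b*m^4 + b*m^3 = m*(2*b + m)*(7*b + m)*(b*m + b)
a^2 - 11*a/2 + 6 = (a - 4)*(a - 3/2)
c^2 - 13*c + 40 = (c - 8)*(c - 5)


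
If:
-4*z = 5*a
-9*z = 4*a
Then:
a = 0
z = 0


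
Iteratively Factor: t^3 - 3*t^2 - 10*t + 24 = (t - 2)*(t^2 - t - 12) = (t - 4)*(t - 2)*(t + 3)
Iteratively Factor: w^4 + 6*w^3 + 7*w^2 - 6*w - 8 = (w + 4)*(w^3 + 2*w^2 - w - 2) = (w + 2)*(w + 4)*(w^2 - 1) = (w - 1)*(w + 2)*(w + 4)*(w + 1)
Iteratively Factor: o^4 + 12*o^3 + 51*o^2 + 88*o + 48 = (o + 4)*(o^3 + 8*o^2 + 19*o + 12) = (o + 4)^2*(o^2 + 4*o + 3) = (o + 1)*(o + 4)^2*(o + 3)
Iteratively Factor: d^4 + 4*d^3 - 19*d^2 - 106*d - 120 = (d - 5)*(d^3 + 9*d^2 + 26*d + 24) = (d - 5)*(d + 4)*(d^2 + 5*d + 6) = (d - 5)*(d + 2)*(d + 4)*(d + 3)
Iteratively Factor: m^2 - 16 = (m - 4)*(m + 4)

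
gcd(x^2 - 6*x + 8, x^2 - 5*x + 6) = x - 2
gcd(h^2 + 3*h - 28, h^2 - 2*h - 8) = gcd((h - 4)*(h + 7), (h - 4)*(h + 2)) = h - 4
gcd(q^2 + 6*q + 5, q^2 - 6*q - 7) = q + 1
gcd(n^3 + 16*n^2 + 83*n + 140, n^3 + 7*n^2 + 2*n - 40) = n^2 + 9*n + 20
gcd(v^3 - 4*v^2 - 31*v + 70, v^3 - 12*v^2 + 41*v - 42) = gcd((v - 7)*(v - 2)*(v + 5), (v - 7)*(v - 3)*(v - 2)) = v^2 - 9*v + 14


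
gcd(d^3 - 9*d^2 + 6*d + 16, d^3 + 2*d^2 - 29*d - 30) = d + 1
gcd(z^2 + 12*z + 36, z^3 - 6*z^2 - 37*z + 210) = z + 6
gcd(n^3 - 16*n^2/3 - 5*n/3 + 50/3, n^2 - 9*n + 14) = n - 2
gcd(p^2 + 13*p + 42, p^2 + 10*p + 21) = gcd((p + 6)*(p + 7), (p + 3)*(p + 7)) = p + 7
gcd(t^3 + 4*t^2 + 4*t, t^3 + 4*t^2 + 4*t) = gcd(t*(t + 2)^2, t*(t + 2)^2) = t^3 + 4*t^2 + 4*t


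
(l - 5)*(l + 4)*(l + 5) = l^3 + 4*l^2 - 25*l - 100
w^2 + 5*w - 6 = (w - 1)*(w + 6)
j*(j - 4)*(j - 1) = j^3 - 5*j^2 + 4*j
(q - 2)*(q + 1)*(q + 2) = q^3 + q^2 - 4*q - 4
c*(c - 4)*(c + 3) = c^3 - c^2 - 12*c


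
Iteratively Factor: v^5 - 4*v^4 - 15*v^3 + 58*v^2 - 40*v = (v)*(v^4 - 4*v^3 - 15*v^2 + 58*v - 40) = v*(v - 5)*(v^3 + v^2 - 10*v + 8) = v*(v - 5)*(v - 1)*(v^2 + 2*v - 8) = v*(v - 5)*(v - 2)*(v - 1)*(v + 4)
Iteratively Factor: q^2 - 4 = (q - 2)*(q + 2)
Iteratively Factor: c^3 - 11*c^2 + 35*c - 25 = (c - 5)*(c^2 - 6*c + 5) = (c - 5)^2*(c - 1)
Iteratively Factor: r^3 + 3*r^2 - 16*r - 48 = (r + 3)*(r^2 - 16) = (r + 3)*(r + 4)*(r - 4)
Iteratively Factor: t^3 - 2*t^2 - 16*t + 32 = (t + 4)*(t^2 - 6*t + 8) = (t - 4)*(t + 4)*(t - 2)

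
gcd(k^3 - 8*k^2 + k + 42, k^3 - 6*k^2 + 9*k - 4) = 1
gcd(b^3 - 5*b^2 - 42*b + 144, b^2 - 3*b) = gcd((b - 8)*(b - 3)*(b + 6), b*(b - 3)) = b - 3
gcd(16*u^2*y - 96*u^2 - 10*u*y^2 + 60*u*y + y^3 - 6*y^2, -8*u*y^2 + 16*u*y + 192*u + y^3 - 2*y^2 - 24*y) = -8*u*y + 48*u + y^2 - 6*y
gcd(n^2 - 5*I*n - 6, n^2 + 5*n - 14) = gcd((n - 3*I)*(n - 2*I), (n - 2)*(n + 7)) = 1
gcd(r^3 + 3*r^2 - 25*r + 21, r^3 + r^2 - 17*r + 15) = r^2 - 4*r + 3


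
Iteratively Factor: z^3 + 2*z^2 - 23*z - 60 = (z + 3)*(z^2 - z - 20) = (z + 3)*(z + 4)*(z - 5)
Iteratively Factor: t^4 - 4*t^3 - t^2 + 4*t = (t)*(t^3 - 4*t^2 - t + 4) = t*(t - 1)*(t^2 - 3*t - 4) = t*(t - 4)*(t - 1)*(t + 1)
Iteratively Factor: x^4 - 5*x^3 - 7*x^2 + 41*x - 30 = (x - 5)*(x^3 - 7*x + 6) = (x - 5)*(x - 2)*(x^2 + 2*x - 3) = (x - 5)*(x - 2)*(x - 1)*(x + 3)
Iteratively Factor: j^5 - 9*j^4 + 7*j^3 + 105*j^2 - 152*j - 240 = (j + 1)*(j^4 - 10*j^3 + 17*j^2 + 88*j - 240) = (j - 4)*(j + 1)*(j^3 - 6*j^2 - 7*j + 60) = (j - 4)*(j + 1)*(j + 3)*(j^2 - 9*j + 20) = (j - 5)*(j - 4)*(j + 1)*(j + 3)*(j - 4)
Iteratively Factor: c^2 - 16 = (c - 4)*(c + 4)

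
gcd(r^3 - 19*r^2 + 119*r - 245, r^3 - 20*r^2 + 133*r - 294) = r^2 - 14*r + 49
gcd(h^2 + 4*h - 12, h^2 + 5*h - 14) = h - 2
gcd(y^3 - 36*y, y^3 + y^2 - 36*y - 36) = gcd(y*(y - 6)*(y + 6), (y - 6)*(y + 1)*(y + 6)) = y^2 - 36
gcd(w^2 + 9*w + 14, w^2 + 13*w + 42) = w + 7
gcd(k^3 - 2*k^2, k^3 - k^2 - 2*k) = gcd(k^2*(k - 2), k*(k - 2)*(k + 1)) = k^2 - 2*k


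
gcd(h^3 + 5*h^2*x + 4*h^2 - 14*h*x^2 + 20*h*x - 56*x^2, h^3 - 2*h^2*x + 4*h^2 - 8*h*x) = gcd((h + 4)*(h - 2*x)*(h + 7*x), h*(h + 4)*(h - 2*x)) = -h^2 + 2*h*x - 4*h + 8*x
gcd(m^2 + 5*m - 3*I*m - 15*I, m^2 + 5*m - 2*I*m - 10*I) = m + 5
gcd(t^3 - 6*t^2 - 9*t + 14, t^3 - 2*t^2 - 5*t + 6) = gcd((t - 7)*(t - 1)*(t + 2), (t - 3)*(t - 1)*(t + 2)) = t^2 + t - 2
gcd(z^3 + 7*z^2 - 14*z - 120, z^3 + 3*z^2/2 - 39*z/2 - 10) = z^2 + z - 20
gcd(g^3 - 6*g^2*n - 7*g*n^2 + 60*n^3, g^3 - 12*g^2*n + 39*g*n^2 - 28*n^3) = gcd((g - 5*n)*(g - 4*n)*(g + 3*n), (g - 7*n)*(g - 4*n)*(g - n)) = g - 4*n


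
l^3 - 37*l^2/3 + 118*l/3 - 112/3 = (l - 8)*(l - 7/3)*(l - 2)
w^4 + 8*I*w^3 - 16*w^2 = w^2*(w + 4*I)^2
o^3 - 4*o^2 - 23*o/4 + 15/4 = (o - 5)*(o - 1/2)*(o + 3/2)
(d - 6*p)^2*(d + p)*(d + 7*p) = d^4 - 4*d^3*p - 53*d^2*p^2 + 204*d*p^3 + 252*p^4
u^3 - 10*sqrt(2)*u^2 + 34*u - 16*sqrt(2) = (u - 8*sqrt(2))*(u - sqrt(2))^2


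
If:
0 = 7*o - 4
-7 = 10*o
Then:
No Solution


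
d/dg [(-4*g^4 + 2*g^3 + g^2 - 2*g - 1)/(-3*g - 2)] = (36*g^4 + 20*g^3 - 15*g^2 - 4*g + 1)/(9*g^2 + 12*g + 4)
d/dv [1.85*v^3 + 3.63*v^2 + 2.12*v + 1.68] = 5.55*v^2 + 7.26*v + 2.12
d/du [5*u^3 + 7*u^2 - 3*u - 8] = 15*u^2 + 14*u - 3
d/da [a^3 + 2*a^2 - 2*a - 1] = 3*a^2 + 4*a - 2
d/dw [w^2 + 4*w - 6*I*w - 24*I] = 2*w + 4 - 6*I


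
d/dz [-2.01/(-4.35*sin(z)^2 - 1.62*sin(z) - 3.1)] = -(17.487*sin(z) + 3.2562)*cos(z)/(4.35*sin(z)^2 + 1.62*sin(z) + 3.1)^2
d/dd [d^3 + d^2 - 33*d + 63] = 3*d^2 + 2*d - 33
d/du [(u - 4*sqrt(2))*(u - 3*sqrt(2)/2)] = 2*u - 11*sqrt(2)/2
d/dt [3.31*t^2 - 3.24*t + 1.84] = 6.62*t - 3.24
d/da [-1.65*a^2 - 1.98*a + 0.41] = -3.3*a - 1.98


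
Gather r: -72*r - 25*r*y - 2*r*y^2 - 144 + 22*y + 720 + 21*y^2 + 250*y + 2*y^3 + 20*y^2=r*(-2*y^2 - 25*y - 72) + 2*y^3 + 41*y^2 + 272*y + 576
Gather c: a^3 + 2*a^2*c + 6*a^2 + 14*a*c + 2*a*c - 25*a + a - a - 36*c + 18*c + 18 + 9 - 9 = a^3 + 6*a^2 - 25*a + c*(2*a^2 + 16*a - 18) + 18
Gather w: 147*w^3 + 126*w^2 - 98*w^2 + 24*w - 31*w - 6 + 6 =147*w^3 + 28*w^2 - 7*w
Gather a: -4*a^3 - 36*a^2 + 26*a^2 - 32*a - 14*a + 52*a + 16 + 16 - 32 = -4*a^3 - 10*a^2 + 6*a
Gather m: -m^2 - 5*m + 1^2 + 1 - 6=-m^2 - 5*m - 4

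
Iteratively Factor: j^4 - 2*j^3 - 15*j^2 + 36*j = (j)*(j^3 - 2*j^2 - 15*j + 36) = j*(j - 3)*(j^2 + j - 12) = j*(j - 3)*(j + 4)*(j - 3)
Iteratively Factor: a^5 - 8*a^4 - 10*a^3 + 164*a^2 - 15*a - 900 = (a - 4)*(a^4 - 4*a^3 - 26*a^2 + 60*a + 225) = (a - 5)*(a - 4)*(a^3 + a^2 - 21*a - 45) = (a - 5)*(a - 4)*(a + 3)*(a^2 - 2*a - 15) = (a - 5)*(a - 4)*(a + 3)^2*(a - 5)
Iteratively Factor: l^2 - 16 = (l - 4)*(l + 4)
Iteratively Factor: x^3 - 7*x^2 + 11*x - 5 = (x - 5)*(x^2 - 2*x + 1) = (x - 5)*(x - 1)*(x - 1)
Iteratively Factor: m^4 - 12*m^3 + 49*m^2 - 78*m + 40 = (m - 1)*(m^3 - 11*m^2 + 38*m - 40) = (m - 2)*(m - 1)*(m^2 - 9*m + 20) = (m - 5)*(m - 2)*(m - 1)*(m - 4)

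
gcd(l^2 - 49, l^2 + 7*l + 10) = 1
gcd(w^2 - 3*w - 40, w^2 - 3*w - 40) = w^2 - 3*w - 40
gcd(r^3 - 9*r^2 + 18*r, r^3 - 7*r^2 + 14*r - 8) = 1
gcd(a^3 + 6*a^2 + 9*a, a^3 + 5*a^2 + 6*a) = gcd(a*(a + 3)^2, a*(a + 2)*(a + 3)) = a^2 + 3*a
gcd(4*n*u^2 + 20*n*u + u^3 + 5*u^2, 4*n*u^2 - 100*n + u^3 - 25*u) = 4*n*u + 20*n + u^2 + 5*u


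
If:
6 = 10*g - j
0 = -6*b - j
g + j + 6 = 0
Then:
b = 1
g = 0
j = -6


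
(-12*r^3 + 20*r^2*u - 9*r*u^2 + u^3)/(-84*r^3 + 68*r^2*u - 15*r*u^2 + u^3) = (r - u)/(7*r - u)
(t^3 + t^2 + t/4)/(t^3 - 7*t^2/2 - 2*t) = (t + 1/2)/(t - 4)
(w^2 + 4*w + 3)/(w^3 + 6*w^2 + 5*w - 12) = (w + 1)/(w^2 + 3*w - 4)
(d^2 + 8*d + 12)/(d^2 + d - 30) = (d + 2)/(d - 5)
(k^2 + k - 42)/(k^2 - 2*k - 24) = (k + 7)/(k + 4)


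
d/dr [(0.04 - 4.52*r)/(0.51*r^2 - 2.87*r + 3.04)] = (2.3052*r^2 - 0.0408000000000008*r - 13.626)/(0.2601*r^4 - 2.9274*r^3 + 11.3377*r^2 - 17.4496*r + 9.2416)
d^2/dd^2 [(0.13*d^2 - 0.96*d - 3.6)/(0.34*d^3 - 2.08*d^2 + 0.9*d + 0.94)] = (0.030056*d^6 - 0.665856*d^5 - 1.159128*d^4 + 32.9206*d^3 - 94.852992*d^2 + 36.076608*d - 18.055384)/(0.039304*d^9 - 0.721344*d^8 + 4.725048*d^7 - 12.4918*d^6 + 8.518872*d^5 + 8.871888*d^4 - 8.927808*d^3 - 3.229464*d^2 + 2.38572*d + 0.830584)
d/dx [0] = 0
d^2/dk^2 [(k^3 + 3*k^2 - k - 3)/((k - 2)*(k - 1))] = 30/(k^3 - 6*k^2 + 12*k - 8)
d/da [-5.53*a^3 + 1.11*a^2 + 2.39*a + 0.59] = -16.59*a^2 + 2.22*a + 2.39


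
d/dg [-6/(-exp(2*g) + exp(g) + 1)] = (6 - 12*exp(g))*exp(g)/(-exp(2*g) + exp(g) + 1)^2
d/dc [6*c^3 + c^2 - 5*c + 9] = 18*c^2 + 2*c - 5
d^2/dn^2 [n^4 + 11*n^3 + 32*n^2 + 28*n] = 12*n^2 + 66*n + 64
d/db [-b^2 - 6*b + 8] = -2*b - 6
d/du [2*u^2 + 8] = 4*u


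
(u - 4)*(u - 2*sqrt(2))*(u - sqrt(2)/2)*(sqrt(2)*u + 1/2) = sqrt(2)*u^4 - 4*sqrt(2)*u^3 - 9*u^3/2 + 3*sqrt(2)*u^2/4 + 18*u^2 - 3*sqrt(2)*u + u - 4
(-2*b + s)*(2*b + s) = -4*b^2 + s^2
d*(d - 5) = d^2 - 5*d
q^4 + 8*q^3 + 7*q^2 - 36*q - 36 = (q - 2)*(q + 1)*(q + 3)*(q + 6)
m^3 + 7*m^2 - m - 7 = (m - 1)*(m + 1)*(m + 7)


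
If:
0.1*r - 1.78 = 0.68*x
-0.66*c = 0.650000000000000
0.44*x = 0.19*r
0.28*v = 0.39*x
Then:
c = -0.98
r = -9.19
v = -5.53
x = -3.97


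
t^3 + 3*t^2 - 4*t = t*(t - 1)*(t + 4)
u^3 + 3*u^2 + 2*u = u*(u + 1)*(u + 2)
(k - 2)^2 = k^2 - 4*k + 4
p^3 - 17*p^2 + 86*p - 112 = (p - 8)*(p - 7)*(p - 2)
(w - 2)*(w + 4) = w^2 + 2*w - 8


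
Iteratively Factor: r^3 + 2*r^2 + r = (r + 1)*(r^2 + r) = (r + 1)^2*(r)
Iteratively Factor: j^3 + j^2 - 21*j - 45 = (j + 3)*(j^2 - 2*j - 15) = (j - 5)*(j + 3)*(j + 3)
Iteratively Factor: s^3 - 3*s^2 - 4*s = (s - 4)*(s^2 + s) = (s - 4)*(s + 1)*(s)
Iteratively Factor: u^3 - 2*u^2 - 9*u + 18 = (u - 2)*(u^2 - 9) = (u - 3)*(u - 2)*(u + 3)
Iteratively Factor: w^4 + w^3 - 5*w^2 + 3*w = (w - 1)*(w^3 + 2*w^2 - 3*w) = (w - 1)^2*(w^2 + 3*w) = w*(w - 1)^2*(w + 3)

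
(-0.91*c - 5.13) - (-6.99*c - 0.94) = 6.08*c - 4.19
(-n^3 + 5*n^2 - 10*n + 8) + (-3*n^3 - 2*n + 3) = -4*n^3 + 5*n^2 - 12*n + 11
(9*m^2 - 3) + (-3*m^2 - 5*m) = 6*m^2 - 5*m - 3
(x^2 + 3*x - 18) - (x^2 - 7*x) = 10*x - 18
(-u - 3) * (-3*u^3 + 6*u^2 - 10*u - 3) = 3*u^4 + 3*u^3 - 8*u^2 + 33*u + 9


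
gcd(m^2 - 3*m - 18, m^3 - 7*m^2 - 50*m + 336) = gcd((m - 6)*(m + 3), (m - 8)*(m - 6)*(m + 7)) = m - 6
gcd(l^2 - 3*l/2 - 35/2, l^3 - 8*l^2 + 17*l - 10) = l - 5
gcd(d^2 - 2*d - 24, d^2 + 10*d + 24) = d + 4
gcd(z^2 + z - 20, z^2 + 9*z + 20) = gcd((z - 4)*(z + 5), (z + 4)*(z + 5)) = z + 5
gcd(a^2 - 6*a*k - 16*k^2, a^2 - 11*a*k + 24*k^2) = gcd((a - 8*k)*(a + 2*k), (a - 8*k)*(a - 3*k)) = a - 8*k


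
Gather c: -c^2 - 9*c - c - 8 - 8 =-c^2 - 10*c - 16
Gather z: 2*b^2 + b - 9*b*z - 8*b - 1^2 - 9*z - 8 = 2*b^2 - 7*b + z*(-9*b - 9) - 9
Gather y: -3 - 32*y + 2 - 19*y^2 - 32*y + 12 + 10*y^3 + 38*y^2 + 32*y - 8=10*y^3 + 19*y^2 - 32*y + 3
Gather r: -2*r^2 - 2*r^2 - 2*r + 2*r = -4*r^2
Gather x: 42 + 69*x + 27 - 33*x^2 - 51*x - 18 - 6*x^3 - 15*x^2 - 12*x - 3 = -6*x^3 - 48*x^2 + 6*x + 48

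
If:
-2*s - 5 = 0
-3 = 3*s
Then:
No Solution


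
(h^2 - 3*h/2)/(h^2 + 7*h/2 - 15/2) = h/(h + 5)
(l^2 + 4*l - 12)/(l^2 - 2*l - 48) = (l - 2)/(l - 8)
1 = 1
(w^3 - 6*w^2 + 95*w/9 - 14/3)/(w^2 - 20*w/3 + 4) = (w^2 - 16*w/3 + 7)/(w - 6)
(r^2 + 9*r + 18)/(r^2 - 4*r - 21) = (r + 6)/(r - 7)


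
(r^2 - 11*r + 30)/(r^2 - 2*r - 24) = (r - 5)/(r + 4)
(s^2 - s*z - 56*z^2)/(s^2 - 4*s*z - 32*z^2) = (s + 7*z)/(s + 4*z)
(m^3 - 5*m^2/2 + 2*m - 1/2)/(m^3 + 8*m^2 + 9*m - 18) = (2*m^2 - 3*m + 1)/(2*(m^2 + 9*m + 18))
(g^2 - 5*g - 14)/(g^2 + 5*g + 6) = (g - 7)/(g + 3)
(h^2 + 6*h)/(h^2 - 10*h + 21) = h*(h + 6)/(h^2 - 10*h + 21)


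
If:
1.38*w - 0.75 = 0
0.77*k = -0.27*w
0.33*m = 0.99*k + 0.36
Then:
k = -0.19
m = 0.52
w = 0.54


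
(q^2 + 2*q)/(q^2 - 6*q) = (q + 2)/(q - 6)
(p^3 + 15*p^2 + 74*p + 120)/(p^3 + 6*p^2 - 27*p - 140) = (p^2 + 11*p + 30)/(p^2 + 2*p - 35)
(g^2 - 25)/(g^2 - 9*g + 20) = (g + 5)/(g - 4)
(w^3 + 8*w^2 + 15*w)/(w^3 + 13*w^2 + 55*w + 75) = w/(w + 5)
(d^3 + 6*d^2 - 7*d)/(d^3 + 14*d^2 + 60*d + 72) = d*(d^2 + 6*d - 7)/(d^3 + 14*d^2 + 60*d + 72)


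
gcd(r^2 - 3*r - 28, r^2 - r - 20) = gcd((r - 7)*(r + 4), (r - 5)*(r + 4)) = r + 4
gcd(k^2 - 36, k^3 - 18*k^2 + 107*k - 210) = k - 6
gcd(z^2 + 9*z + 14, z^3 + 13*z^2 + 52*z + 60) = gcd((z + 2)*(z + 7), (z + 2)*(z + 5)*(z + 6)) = z + 2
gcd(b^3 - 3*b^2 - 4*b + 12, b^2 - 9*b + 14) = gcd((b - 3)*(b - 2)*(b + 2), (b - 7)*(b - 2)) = b - 2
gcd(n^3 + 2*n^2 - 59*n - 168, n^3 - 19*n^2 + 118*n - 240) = n - 8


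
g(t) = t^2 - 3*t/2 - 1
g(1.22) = -1.34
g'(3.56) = 5.62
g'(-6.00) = -13.50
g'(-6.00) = -13.50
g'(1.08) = 0.66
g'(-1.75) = -5.00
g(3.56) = 6.33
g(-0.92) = 1.23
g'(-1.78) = -5.06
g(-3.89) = 19.97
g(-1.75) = 4.69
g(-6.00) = 44.00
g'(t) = 2*t - 3/2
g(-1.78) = 4.84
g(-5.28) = 34.80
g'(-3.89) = -9.28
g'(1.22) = 0.94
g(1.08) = -1.45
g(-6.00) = 44.00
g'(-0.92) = -3.34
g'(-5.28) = -12.06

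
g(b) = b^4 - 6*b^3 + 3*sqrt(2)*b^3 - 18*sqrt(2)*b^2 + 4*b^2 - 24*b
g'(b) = 4*b^3 - 18*b^2 + 9*sqrt(2)*b^2 - 36*sqrt(2)*b + 8*b - 24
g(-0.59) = 7.17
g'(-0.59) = -1.34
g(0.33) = -10.31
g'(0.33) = -38.59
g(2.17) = -148.90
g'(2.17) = -101.07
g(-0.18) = 3.64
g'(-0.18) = -16.47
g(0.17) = -4.71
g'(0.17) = -31.43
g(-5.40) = 630.97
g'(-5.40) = -575.87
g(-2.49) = -7.70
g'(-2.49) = -11.59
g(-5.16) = 502.93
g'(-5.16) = -492.50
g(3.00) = -231.55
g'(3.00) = -92.18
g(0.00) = 0.00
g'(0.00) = -24.00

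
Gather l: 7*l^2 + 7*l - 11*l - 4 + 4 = 7*l^2 - 4*l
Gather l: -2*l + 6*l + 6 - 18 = 4*l - 12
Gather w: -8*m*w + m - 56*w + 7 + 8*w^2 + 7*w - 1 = m + 8*w^2 + w*(-8*m - 49) + 6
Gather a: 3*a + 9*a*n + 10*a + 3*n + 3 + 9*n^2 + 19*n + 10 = a*(9*n + 13) + 9*n^2 + 22*n + 13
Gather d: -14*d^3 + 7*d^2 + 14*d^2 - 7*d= -14*d^3 + 21*d^2 - 7*d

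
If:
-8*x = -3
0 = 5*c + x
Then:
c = -3/40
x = 3/8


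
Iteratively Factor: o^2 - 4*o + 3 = (o - 3)*(o - 1)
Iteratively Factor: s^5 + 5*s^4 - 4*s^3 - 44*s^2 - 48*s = (s)*(s^4 + 5*s^3 - 4*s^2 - 44*s - 48) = s*(s + 2)*(s^3 + 3*s^2 - 10*s - 24) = s*(s - 3)*(s + 2)*(s^2 + 6*s + 8) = s*(s - 3)*(s + 2)*(s + 4)*(s + 2)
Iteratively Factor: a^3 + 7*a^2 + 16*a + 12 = (a + 2)*(a^2 + 5*a + 6) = (a + 2)*(a + 3)*(a + 2)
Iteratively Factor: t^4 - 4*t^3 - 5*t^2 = (t + 1)*(t^3 - 5*t^2) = (t - 5)*(t + 1)*(t^2) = t*(t - 5)*(t + 1)*(t)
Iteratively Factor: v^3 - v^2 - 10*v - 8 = (v - 4)*(v^2 + 3*v + 2) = (v - 4)*(v + 2)*(v + 1)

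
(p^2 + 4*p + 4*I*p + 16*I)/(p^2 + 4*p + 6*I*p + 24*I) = (p + 4*I)/(p + 6*I)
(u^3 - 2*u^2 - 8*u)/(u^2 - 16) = u*(u + 2)/(u + 4)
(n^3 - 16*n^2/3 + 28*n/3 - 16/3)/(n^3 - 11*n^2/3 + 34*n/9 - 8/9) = 3*(n - 2)/(3*n - 1)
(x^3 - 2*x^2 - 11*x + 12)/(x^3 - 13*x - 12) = (x - 1)/(x + 1)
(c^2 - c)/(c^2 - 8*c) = (c - 1)/(c - 8)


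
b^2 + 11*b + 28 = (b + 4)*(b + 7)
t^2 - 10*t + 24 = (t - 6)*(t - 4)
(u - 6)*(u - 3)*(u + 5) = u^3 - 4*u^2 - 27*u + 90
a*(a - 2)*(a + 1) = a^3 - a^2 - 2*a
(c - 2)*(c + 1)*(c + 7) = c^3 + 6*c^2 - 9*c - 14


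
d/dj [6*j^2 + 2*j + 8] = 12*j + 2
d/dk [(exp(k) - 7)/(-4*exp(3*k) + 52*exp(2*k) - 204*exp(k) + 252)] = exp(k)/(2*(exp(3*k) - 9*exp(2*k) + 27*exp(k) - 27))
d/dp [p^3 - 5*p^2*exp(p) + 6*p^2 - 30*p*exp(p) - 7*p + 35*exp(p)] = -5*p^2*exp(p) + 3*p^2 - 40*p*exp(p) + 12*p + 5*exp(p) - 7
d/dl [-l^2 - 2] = -2*l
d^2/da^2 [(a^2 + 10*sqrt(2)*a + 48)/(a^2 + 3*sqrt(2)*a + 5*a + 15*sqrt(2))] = 2*(-5*a^3 + 7*sqrt(2)*a^3 - 45*sqrt(2)*a^2 + 144*a^2 - 180*a + 432*sqrt(2)*a - 180*sqrt(2) + 1014)/(a^6 + 9*sqrt(2)*a^5 + 15*a^5 + 129*a^4 + 135*sqrt(2)*a^4 + 935*a^3 + 729*sqrt(2)*a^3 + 1935*sqrt(2)*a^2 + 4050*a^2 + 4050*sqrt(2)*a + 6750*a + 6750*sqrt(2))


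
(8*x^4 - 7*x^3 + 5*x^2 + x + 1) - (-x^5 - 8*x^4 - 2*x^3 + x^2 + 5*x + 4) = x^5 + 16*x^4 - 5*x^3 + 4*x^2 - 4*x - 3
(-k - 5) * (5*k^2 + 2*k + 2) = -5*k^3 - 27*k^2 - 12*k - 10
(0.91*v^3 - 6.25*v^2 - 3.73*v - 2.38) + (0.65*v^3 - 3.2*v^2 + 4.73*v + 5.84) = 1.56*v^3 - 9.45*v^2 + 1.0*v + 3.46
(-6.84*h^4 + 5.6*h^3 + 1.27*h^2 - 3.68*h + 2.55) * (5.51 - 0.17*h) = 1.1628*h^5 - 38.6404*h^4 + 30.6401*h^3 + 7.6233*h^2 - 20.7103*h + 14.0505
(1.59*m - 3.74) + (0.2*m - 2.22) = 1.79*m - 5.96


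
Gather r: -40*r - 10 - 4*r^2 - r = -4*r^2 - 41*r - 10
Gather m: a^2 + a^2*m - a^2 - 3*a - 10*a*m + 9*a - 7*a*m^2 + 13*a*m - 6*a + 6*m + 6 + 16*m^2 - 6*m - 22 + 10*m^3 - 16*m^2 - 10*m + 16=-7*a*m^2 + 10*m^3 + m*(a^2 + 3*a - 10)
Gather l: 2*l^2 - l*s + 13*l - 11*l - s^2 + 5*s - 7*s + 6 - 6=2*l^2 + l*(2 - s) - s^2 - 2*s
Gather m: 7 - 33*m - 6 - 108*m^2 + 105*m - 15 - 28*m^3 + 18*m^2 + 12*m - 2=-28*m^3 - 90*m^2 + 84*m - 16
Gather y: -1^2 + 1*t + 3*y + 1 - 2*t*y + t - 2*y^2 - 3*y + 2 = -2*t*y + 2*t - 2*y^2 + 2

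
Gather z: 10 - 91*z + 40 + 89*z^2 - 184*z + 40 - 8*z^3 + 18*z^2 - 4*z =-8*z^3 + 107*z^2 - 279*z + 90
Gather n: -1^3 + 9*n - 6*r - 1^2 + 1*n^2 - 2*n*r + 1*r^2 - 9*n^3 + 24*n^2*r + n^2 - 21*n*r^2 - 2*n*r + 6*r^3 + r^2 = -9*n^3 + n^2*(24*r + 2) + n*(-21*r^2 - 4*r + 9) + 6*r^3 + 2*r^2 - 6*r - 2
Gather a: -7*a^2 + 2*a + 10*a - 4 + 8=-7*a^2 + 12*a + 4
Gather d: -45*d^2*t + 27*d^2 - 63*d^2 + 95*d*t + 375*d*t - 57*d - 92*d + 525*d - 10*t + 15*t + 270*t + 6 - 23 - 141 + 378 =d^2*(-45*t - 36) + d*(470*t + 376) + 275*t + 220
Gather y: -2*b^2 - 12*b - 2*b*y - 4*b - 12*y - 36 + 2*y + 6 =-2*b^2 - 16*b + y*(-2*b - 10) - 30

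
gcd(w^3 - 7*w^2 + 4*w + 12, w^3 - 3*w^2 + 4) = w^2 - w - 2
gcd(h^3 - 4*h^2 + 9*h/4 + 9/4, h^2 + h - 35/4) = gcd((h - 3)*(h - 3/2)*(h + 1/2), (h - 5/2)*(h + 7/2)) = 1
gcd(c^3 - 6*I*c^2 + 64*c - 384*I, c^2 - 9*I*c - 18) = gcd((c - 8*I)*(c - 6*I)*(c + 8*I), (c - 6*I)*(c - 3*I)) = c - 6*I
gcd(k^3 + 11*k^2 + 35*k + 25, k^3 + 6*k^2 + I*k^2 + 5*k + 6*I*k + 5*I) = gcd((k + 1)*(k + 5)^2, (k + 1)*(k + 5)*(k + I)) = k^2 + 6*k + 5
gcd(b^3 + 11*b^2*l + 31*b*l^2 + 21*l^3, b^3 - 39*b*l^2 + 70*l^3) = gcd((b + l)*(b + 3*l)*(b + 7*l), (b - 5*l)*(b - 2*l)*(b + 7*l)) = b + 7*l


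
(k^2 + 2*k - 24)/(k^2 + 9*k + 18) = (k - 4)/(k + 3)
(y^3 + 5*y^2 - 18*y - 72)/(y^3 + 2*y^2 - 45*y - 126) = (y - 4)/(y - 7)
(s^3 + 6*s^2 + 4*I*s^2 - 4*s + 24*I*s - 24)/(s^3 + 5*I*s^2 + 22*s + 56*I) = (s^2 + 2*s*(3 + I) + 12*I)/(s^2 + 3*I*s + 28)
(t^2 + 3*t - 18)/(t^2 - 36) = (t - 3)/(t - 6)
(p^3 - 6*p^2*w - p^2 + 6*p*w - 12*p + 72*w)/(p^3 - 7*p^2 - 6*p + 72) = (p - 6*w)/(p - 6)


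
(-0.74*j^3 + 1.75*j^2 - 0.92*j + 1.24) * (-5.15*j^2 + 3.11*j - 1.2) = 3.811*j^5 - 11.3139*j^4 + 11.0685*j^3 - 11.3472*j^2 + 4.9604*j - 1.488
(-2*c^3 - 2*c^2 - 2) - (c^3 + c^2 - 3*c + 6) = -3*c^3 - 3*c^2 + 3*c - 8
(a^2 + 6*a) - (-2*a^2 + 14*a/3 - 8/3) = 3*a^2 + 4*a/3 + 8/3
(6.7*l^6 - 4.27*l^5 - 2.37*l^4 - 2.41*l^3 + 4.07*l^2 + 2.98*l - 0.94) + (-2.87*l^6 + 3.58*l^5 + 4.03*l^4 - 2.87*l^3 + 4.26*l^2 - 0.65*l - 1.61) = 3.83*l^6 - 0.69*l^5 + 1.66*l^4 - 5.28*l^3 + 8.33*l^2 + 2.33*l - 2.55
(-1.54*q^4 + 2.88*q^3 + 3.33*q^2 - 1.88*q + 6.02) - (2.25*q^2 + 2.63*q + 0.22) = -1.54*q^4 + 2.88*q^3 + 1.08*q^2 - 4.51*q + 5.8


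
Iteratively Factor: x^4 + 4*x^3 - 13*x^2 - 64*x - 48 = (x + 4)*(x^3 - 13*x - 12) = (x + 1)*(x + 4)*(x^2 - x - 12) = (x + 1)*(x + 3)*(x + 4)*(x - 4)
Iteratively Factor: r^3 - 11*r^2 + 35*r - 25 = (r - 5)*(r^2 - 6*r + 5) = (r - 5)^2*(r - 1)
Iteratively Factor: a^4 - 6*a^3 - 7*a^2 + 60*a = (a - 4)*(a^3 - 2*a^2 - 15*a) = (a - 5)*(a - 4)*(a^2 + 3*a) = a*(a - 5)*(a - 4)*(a + 3)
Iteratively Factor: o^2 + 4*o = (o + 4)*(o)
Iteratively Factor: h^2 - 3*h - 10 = (h - 5)*(h + 2)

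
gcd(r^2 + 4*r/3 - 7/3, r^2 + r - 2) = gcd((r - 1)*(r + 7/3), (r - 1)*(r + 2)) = r - 1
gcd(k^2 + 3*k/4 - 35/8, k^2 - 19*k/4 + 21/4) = k - 7/4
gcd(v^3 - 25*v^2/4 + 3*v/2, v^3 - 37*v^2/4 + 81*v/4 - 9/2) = v^2 - 25*v/4 + 3/2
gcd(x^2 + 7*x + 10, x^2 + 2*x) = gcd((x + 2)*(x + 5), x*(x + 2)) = x + 2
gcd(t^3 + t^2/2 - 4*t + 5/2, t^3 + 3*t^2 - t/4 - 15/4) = t^2 + 3*t/2 - 5/2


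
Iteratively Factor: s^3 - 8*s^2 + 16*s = (s)*(s^2 - 8*s + 16) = s*(s - 4)*(s - 4)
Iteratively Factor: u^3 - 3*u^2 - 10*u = (u)*(u^2 - 3*u - 10) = u*(u - 5)*(u + 2)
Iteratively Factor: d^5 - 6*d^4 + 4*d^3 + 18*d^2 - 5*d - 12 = (d + 1)*(d^4 - 7*d^3 + 11*d^2 + 7*d - 12) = (d - 3)*(d + 1)*(d^3 - 4*d^2 - d + 4) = (d - 4)*(d - 3)*(d + 1)*(d^2 - 1) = (d - 4)*(d - 3)*(d + 1)^2*(d - 1)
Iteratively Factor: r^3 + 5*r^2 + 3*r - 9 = (r + 3)*(r^2 + 2*r - 3) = (r - 1)*(r + 3)*(r + 3)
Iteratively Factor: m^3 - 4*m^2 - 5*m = (m - 5)*(m^2 + m) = m*(m - 5)*(m + 1)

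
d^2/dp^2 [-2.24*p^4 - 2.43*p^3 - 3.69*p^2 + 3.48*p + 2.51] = -26.88*p^2 - 14.58*p - 7.38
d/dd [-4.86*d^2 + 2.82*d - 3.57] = 2.82 - 9.72*d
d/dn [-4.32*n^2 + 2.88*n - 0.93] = 2.88 - 8.64*n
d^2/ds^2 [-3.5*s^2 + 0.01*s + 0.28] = -7.00000000000000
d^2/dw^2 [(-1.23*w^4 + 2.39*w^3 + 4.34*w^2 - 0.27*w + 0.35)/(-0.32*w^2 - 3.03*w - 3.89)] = (0.251904*w^6 + 7.15564799999999*w^5 + 76.941666*w^4 + 202.499122*w^3 + 86.52807*w^2 - 221.04705*w - 143.266716)/(0.032768*w^6 + 0.930816*w^5 + 10.008672*w^4 + 50.448591*w^3 + 121.667919*w^2 + 137.550789*w + 58.863869)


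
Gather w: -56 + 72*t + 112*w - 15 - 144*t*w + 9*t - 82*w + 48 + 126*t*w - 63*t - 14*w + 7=18*t + w*(16 - 18*t) - 16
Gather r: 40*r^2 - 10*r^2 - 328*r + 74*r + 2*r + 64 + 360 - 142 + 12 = 30*r^2 - 252*r + 294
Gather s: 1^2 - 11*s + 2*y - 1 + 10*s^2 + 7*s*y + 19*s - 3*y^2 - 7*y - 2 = 10*s^2 + s*(7*y + 8) - 3*y^2 - 5*y - 2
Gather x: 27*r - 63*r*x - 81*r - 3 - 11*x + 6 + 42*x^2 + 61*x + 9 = -54*r + 42*x^2 + x*(50 - 63*r) + 12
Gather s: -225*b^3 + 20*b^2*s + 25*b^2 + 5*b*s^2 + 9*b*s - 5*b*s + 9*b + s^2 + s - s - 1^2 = -225*b^3 + 25*b^2 + 9*b + s^2*(5*b + 1) + s*(20*b^2 + 4*b) - 1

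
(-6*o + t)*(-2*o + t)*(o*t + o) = 12*o^3*t + 12*o^3 - 8*o^2*t^2 - 8*o^2*t + o*t^3 + o*t^2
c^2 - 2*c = c*(c - 2)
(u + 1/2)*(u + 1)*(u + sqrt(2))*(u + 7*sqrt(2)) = u^4 + 3*u^3/2 + 8*sqrt(2)*u^3 + 29*u^2/2 + 12*sqrt(2)*u^2 + 4*sqrt(2)*u + 21*u + 7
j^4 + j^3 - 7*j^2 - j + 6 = (j - 2)*(j - 1)*(j + 1)*(j + 3)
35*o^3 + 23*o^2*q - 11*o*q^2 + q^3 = (-7*o + q)*(-5*o + q)*(o + q)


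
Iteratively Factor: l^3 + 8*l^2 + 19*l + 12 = (l + 1)*(l^2 + 7*l + 12) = (l + 1)*(l + 4)*(l + 3)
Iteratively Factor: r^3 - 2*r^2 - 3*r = (r - 3)*(r^2 + r) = (r - 3)*(r + 1)*(r)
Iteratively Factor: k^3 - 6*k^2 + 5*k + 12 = (k + 1)*(k^2 - 7*k + 12) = (k - 4)*(k + 1)*(k - 3)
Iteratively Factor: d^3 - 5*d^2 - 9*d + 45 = (d - 3)*(d^2 - 2*d - 15) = (d - 5)*(d - 3)*(d + 3)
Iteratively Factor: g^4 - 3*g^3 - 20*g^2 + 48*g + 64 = (g + 4)*(g^3 - 7*g^2 + 8*g + 16) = (g - 4)*(g + 4)*(g^2 - 3*g - 4) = (g - 4)*(g + 1)*(g + 4)*(g - 4)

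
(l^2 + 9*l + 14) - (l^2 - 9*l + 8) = 18*l + 6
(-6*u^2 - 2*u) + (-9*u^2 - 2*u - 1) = -15*u^2 - 4*u - 1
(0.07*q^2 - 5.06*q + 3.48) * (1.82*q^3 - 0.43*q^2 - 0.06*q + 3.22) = 0.1274*q^5 - 9.2393*q^4 + 8.5052*q^3 - 0.9674*q^2 - 16.502*q + 11.2056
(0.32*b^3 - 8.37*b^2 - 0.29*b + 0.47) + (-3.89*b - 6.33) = 0.32*b^3 - 8.37*b^2 - 4.18*b - 5.86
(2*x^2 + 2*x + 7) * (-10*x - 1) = -20*x^3 - 22*x^2 - 72*x - 7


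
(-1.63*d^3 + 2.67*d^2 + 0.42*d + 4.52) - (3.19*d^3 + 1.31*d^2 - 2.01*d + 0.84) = -4.82*d^3 + 1.36*d^2 + 2.43*d + 3.68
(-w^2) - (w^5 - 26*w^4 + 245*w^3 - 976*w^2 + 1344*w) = -w^5 + 26*w^4 - 245*w^3 + 975*w^2 - 1344*w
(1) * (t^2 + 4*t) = t^2 + 4*t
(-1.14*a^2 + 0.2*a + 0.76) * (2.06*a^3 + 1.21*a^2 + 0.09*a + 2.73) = -2.3484*a^5 - 0.9674*a^4 + 1.705*a^3 - 2.1746*a^2 + 0.6144*a + 2.0748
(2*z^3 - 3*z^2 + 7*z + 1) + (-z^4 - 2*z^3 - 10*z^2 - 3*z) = -z^4 - 13*z^2 + 4*z + 1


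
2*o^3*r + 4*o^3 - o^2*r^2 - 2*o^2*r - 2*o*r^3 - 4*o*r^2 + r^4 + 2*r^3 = (-2*o + r)*(-o + r)*(o + r)*(r + 2)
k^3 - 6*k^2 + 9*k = k*(k - 3)^2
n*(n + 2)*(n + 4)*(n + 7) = n^4 + 13*n^3 + 50*n^2 + 56*n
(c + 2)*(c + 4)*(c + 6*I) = c^3 + 6*c^2 + 6*I*c^2 + 8*c + 36*I*c + 48*I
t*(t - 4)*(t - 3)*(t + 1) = t^4 - 6*t^3 + 5*t^2 + 12*t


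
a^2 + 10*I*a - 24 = (a + 4*I)*(a + 6*I)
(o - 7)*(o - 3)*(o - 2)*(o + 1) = o^4 - 11*o^3 + 29*o^2 - o - 42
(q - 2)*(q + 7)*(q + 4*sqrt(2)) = q^3 + 5*q^2 + 4*sqrt(2)*q^2 - 14*q + 20*sqrt(2)*q - 56*sqrt(2)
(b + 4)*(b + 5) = b^2 + 9*b + 20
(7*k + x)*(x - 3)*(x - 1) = 7*k*x^2 - 28*k*x + 21*k + x^3 - 4*x^2 + 3*x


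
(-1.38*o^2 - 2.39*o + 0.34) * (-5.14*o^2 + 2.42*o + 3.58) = 7.0932*o^4 + 8.945*o^3 - 12.4718*o^2 - 7.7334*o + 1.2172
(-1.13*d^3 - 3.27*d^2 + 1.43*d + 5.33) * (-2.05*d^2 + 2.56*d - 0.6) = 2.3165*d^5 + 3.8107*d^4 - 10.6247*d^3 - 5.3037*d^2 + 12.7868*d - 3.198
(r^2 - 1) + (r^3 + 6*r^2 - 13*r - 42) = r^3 + 7*r^2 - 13*r - 43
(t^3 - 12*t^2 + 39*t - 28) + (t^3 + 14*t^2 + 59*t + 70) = 2*t^3 + 2*t^2 + 98*t + 42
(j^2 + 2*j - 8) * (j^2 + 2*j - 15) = j^4 + 4*j^3 - 19*j^2 - 46*j + 120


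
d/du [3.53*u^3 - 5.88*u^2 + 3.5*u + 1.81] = 10.59*u^2 - 11.76*u + 3.5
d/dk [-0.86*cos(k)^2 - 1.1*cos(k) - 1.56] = (1.72*cos(k) + 1.1)*sin(k)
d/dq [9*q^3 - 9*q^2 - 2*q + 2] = 27*q^2 - 18*q - 2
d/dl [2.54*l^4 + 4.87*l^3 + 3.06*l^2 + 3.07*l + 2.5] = 10.16*l^3 + 14.61*l^2 + 6.12*l + 3.07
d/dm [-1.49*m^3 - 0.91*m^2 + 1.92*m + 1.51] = -4.47*m^2 - 1.82*m + 1.92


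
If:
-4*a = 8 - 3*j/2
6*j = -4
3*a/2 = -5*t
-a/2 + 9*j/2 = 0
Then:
No Solution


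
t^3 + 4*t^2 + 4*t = t*(t + 2)^2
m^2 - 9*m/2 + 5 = (m - 5/2)*(m - 2)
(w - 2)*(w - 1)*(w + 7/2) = w^3 + w^2/2 - 17*w/2 + 7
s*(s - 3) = s^2 - 3*s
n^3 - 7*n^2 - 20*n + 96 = (n - 8)*(n - 3)*(n + 4)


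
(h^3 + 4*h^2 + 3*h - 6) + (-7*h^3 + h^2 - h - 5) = -6*h^3 + 5*h^2 + 2*h - 11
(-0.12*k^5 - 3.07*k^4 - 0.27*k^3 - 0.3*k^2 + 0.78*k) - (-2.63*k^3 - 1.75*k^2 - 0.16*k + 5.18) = -0.12*k^5 - 3.07*k^4 + 2.36*k^3 + 1.45*k^2 + 0.94*k - 5.18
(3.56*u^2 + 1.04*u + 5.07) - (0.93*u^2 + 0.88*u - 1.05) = 2.63*u^2 + 0.16*u + 6.12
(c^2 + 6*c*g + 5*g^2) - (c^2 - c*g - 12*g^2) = 7*c*g + 17*g^2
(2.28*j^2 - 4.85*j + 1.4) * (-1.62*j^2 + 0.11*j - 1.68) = -3.6936*j^4 + 8.1078*j^3 - 6.6319*j^2 + 8.302*j - 2.352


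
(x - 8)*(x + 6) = x^2 - 2*x - 48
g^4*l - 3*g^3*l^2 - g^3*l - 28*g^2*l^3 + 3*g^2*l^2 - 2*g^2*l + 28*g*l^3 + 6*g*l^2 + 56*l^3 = (g - 2)*(g - 7*l)*(g + 4*l)*(g*l + l)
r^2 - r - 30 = (r - 6)*(r + 5)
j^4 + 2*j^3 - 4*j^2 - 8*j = j*(j - 2)*(j + 2)^2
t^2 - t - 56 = (t - 8)*(t + 7)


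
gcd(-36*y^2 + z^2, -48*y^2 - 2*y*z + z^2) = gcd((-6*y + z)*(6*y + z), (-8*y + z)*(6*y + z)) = 6*y + z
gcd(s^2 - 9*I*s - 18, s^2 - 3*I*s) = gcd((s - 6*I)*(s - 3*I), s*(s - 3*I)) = s - 3*I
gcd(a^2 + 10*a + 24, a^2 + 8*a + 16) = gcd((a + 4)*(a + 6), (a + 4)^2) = a + 4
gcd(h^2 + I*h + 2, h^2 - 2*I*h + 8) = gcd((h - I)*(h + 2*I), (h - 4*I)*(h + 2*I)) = h + 2*I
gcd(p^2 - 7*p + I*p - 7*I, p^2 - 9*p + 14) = p - 7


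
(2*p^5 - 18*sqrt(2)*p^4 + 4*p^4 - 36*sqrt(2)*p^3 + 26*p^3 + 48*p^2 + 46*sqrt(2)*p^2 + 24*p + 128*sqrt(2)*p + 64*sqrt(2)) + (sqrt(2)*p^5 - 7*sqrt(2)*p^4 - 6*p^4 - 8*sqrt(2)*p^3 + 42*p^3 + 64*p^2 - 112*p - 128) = sqrt(2)*p^5 + 2*p^5 - 25*sqrt(2)*p^4 - 2*p^4 - 44*sqrt(2)*p^3 + 68*p^3 + 46*sqrt(2)*p^2 + 112*p^2 - 88*p + 128*sqrt(2)*p - 128 + 64*sqrt(2)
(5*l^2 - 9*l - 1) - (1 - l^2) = 6*l^2 - 9*l - 2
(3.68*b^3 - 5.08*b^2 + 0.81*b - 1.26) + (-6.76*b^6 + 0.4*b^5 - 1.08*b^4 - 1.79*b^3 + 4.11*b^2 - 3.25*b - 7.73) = -6.76*b^6 + 0.4*b^5 - 1.08*b^4 + 1.89*b^3 - 0.97*b^2 - 2.44*b - 8.99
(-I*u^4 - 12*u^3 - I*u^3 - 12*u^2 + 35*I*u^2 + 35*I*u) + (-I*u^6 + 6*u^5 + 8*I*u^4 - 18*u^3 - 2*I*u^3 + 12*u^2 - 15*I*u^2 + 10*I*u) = -I*u^6 + 6*u^5 + 7*I*u^4 - 30*u^3 - 3*I*u^3 + 20*I*u^2 + 45*I*u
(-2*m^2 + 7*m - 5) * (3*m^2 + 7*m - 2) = -6*m^4 + 7*m^3 + 38*m^2 - 49*m + 10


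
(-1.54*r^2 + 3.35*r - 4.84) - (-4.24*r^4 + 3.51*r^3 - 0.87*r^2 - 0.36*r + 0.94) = 4.24*r^4 - 3.51*r^3 - 0.67*r^2 + 3.71*r - 5.78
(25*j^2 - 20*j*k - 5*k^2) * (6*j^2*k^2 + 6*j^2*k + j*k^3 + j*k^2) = 150*j^4*k^2 + 150*j^4*k - 95*j^3*k^3 - 95*j^3*k^2 - 50*j^2*k^4 - 50*j^2*k^3 - 5*j*k^5 - 5*j*k^4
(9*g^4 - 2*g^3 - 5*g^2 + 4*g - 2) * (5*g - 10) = 45*g^5 - 100*g^4 - 5*g^3 + 70*g^2 - 50*g + 20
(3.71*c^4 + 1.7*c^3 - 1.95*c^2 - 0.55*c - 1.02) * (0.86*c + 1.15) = 3.1906*c^5 + 5.7285*c^4 + 0.278*c^3 - 2.7155*c^2 - 1.5097*c - 1.173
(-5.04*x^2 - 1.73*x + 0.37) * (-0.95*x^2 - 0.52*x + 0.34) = 4.788*x^4 + 4.2643*x^3 - 1.1655*x^2 - 0.7806*x + 0.1258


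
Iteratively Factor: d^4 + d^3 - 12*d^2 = (d)*(d^3 + d^2 - 12*d) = d*(d - 3)*(d^2 + 4*d) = d*(d - 3)*(d + 4)*(d)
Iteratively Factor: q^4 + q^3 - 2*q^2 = (q + 2)*(q^3 - q^2) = (q - 1)*(q + 2)*(q^2) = q*(q - 1)*(q + 2)*(q)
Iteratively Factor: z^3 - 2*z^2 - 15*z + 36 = (z + 4)*(z^2 - 6*z + 9) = (z - 3)*(z + 4)*(z - 3)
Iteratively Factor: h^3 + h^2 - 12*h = (h - 3)*(h^2 + 4*h) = (h - 3)*(h + 4)*(h)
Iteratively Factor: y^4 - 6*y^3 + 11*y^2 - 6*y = (y - 3)*(y^3 - 3*y^2 + 2*y) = (y - 3)*(y - 2)*(y^2 - y) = y*(y - 3)*(y - 2)*(y - 1)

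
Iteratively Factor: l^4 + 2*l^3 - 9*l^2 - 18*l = (l + 2)*(l^3 - 9*l) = (l + 2)*(l + 3)*(l^2 - 3*l) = (l - 3)*(l + 2)*(l + 3)*(l)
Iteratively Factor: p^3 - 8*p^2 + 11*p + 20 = (p - 4)*(p^2 - 4*p - 5) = (p - 4)*(p + 1)*(p - 5)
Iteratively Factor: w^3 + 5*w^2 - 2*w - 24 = (w + 4)*(w^2 + w - 6) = (w - 2)*(w + 4)*(w + 3)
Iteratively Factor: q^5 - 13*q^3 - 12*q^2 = (q + 1)*(q^4 - q^3 - 12*q^2) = q*(q + 1)*(q^3 - q^2 - 12*q) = q^2*(q + 1)*(q^2 - q - 12) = q^2*(q + 1)*(q + 3)*(q - 4)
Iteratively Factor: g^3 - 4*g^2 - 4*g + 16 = (g + 2)*(g^2 - 6*g + 8) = (g - 2)*(g + 2)*(g - 4)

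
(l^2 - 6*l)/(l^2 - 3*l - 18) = l/(l + 3)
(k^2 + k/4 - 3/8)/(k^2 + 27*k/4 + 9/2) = (k - 1/2)/(k + 6)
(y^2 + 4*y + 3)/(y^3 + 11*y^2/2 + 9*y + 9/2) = 2/(2*y + 3)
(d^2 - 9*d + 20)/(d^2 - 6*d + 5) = (d - 4)/(d - 1)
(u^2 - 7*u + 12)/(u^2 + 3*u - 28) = (u - 3)/(u + 7)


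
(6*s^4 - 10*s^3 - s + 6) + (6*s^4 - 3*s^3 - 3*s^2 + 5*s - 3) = 12*s^4 - 13*s^3 - 3*s^2 + 4*s + 3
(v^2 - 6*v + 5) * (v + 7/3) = v^3 - 11*v^2/3 - 9*v + 35/3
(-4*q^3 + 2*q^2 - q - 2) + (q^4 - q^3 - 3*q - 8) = q^4 - 5*q^3 + 2*q^2 - 4*q - 10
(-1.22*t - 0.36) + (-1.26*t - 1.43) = -2.48*t - 1.79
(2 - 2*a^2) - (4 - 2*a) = -2*a^2 + 2*a - 2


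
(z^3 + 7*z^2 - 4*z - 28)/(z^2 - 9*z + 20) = (z^3 + 7*z^2 - 4*z - 28)/(z^2 - 9*z + 20)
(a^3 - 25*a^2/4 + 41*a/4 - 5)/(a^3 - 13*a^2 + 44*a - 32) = (a - 5/4)/(a - 8)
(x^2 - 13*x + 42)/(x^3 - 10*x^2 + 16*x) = (x^2 - 13*x + 42)/(x*(x^2 - 10*x + 16))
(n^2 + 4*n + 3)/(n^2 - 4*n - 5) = (n + 3)/(n - 5)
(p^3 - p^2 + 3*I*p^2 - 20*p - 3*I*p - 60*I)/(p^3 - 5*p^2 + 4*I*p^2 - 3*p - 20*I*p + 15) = (p + 4)/(p + I)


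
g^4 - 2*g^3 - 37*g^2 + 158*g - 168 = (g - 4)*(g - 3)*(g - 2)*(g + 7)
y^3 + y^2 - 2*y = y*(y - 1)*(y + 2)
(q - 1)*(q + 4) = q^2 + 3*q - 4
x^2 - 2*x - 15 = (x - 5)*(x + 3)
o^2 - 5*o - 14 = (o - 7)*(o + 2)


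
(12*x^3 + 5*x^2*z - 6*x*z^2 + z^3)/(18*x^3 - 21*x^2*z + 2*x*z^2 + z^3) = (4*x^2 + 3*x*z - z^2)/(6*x^2 - 5*x*z - z^2)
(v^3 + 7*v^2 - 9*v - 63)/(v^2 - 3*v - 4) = (-v^3 - 7*v^2 + 9*v + 63)/(-v^2 + 3*v + 4)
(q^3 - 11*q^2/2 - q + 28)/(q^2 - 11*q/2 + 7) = (q^2 - 2*q - 8)/(q - 2)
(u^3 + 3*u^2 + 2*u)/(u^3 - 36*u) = (u^2 + 3*u + 2)/(u^2 - 36)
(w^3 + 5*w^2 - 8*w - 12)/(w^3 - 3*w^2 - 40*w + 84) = (w + 1)/(w - 7)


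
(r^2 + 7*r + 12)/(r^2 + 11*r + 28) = (r + 3)/(r + 7)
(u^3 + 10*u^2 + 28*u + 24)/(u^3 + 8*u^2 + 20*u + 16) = (u + 6)/(u + 4)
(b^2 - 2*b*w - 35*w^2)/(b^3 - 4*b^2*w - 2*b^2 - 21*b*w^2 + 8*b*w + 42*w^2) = (b + 5*w)/(b^2 + 3*b*w - 2*b - 6*w)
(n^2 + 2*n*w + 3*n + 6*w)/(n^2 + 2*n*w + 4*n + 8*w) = (n + 3)/(n + 4)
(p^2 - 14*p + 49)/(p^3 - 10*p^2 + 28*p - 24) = (p^2 - 14*p + 49)/(p^3 - 10*p^2 + 28*p - 24)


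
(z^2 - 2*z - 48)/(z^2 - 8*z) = (z + 6)/z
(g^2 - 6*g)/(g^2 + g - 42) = g/(g + 7)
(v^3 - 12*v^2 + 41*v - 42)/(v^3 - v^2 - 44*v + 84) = (v^2 - 10*v + 21)/(v^2 + v - 42)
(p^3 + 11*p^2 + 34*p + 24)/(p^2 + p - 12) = (p^2 + 7*p + 6)/(p - 3)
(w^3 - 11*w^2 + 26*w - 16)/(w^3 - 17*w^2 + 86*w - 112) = (w - 1)/(w - 7)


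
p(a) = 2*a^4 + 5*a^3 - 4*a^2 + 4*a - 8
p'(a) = 8*a^3 + 15*a^2 - 8*a + 4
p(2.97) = 255.20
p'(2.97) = 322.14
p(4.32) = 1034.31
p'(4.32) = 894.35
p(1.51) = 16.53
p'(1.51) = 53.67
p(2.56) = 145.81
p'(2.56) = 216.04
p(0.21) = -7.29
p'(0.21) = 3.06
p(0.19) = -7.35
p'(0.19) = 3.08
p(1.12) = 1.63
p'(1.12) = 25.10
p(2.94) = 245.67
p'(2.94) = 313.43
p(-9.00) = 9109.00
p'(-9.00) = -4541.00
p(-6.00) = 1336.00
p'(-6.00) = -1136.00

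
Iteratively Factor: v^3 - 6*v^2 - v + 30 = (v + 2)*(v^2 - 8*v + 15) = (v - 5)*(v + 2)*(v - 3)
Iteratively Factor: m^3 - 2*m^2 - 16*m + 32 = (m - 4)*(m^2 + 2*m - 8) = (m - 4)*(m + 4)*(m - 2)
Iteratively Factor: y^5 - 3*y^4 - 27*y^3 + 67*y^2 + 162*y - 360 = (y + 3)*(y^4 - 6*y^3 - 9*y^2 + 94*y - 120) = (y - 2)*(y + 3)*(y^3 - 4*y^2 - 17*y + 60) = (y - 5)*(y - 2)*(y + 3)*(y^2 + y - 12) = (y - 5)*(y - 2)*(y + 3)*(y + 4)*(y - 3)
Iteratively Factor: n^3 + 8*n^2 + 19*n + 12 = (n + 3)*(n^2 + 5*n + 4) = (n + 3)*(n + 4)*(n + 1)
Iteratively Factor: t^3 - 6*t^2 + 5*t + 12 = (t + 1)*(t^2 - 7*t + 12) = (t - 3)*(t + 1)*(t - 4)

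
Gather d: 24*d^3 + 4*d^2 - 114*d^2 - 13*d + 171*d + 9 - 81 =24*d^3 - 110*d^2 + 158*d - 72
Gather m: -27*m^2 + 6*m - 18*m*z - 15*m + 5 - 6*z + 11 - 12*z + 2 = -27*m^2 + m*(-18*z - 9) - 18*z + 18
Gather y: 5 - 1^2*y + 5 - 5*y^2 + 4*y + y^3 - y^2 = y^3 - 6*y^2 + 3*y + 10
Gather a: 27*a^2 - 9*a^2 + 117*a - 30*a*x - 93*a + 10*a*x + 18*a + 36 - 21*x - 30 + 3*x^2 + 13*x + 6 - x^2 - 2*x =18*a^2 + a*(42 - 20*x) + 2*x^2 - 10*x + 12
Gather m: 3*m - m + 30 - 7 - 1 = 2*m + 22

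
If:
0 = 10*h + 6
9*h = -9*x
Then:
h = -3/5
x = 3/5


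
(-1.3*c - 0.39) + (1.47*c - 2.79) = 0.17*c - 3.18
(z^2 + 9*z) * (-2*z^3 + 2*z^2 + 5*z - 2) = -2*z^5 - 16*z^4 + 23*z^3 + 43*z^2 - 18*z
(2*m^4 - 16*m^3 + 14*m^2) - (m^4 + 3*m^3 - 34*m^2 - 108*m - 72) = m^4 - 19*m^3 + 48*m^2 + 108*m + 72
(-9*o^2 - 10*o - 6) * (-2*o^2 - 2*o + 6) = 18*o^4 + 38*o^3 - 22*o^2 - 48*o - 36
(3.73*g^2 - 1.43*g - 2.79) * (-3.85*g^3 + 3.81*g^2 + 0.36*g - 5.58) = -14.3605*g^5 + 19.7168*g^4 + 6.636*g^3 - 31.9581*g^2 + 6.975*g + 15.5682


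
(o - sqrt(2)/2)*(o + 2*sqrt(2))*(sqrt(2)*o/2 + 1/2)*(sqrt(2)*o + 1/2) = o^4 + 9*sqrt(2)*o^3/4 + o^2/2 - 9*sqrt(2)*o/8 - 1/2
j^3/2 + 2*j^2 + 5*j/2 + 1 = (j/2 + 1)*(j + 1)^2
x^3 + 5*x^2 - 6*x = x*(x - 1)*(x + 6)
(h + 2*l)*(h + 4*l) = h^2 + 6*h*l + 8*l^2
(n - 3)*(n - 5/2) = n^2 - 11*n/2 + 15/2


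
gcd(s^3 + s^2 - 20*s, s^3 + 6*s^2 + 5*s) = s^2 + 5*s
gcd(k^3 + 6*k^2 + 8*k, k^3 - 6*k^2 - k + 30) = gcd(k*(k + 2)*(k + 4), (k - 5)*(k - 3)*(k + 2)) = k + 2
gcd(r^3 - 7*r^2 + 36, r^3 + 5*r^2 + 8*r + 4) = r + 2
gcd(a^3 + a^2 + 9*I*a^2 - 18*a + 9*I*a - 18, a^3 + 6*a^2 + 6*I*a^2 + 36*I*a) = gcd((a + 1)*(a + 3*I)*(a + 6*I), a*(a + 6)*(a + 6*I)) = a + 6*I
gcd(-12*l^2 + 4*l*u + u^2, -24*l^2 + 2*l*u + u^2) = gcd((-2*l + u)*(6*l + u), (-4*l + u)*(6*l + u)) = 6*l + u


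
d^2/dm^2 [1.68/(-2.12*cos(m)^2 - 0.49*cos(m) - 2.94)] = (30.202368*(1 - cos(m)^2)^2 + 5.235552*cos(m)^3 - 26.379864*cos(m)^2 - 12.891312*cos(m) - 10.066896)/(2.12*cos(m)^2 + 0.49*cos(m) + 2.94)^3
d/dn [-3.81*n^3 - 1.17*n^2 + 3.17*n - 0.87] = -11.43*n^2 - 2.34*n + 3.17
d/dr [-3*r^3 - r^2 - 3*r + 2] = -9*r^2 - 2*r - 3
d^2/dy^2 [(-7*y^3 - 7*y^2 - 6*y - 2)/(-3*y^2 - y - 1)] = 2*(19*y^3 + 12*y^2 - 15*y - 3)/(27*y^6 + 27*y^5 + 36*y^4 + 19*y^3 + 12*y^2 + 3*y + 1)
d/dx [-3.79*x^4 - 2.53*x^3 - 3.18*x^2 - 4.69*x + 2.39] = -15.16*x^3 - 7.59*x^2 - 6.36*x - 4.69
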